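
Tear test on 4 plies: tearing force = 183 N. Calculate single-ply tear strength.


Formula: Per-ply strength = Total force / Number of plies
Per-ply = 183 N / 4
Per-ply = 45.75 N

45.75 N


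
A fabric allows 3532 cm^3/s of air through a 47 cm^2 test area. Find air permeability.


Formula: Air Permeability = Airflow / Test Area
AP = 3532 cm^3/s / 47 cm^2
AP = 75.1 cm^3/s/cm^2

75.1 cm^3/s/cm^2


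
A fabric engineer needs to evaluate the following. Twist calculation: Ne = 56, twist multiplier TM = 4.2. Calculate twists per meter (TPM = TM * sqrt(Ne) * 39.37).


Formula: TPM = TM * sqrt(Ne) * 39.37
Step 1: sqrt(Ne) = sqrt(56) = 7.4833
Step 2: TM * sqrt(Ne) = 4.2 * 7.4833 = 31.4299
Step 3: TPM = 31.4299 * 39.37 = 1237 twists/m

1237 twists/m


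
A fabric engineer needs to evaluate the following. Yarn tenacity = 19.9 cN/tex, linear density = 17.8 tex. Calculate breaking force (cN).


Formula: Breaking force = Tenacity * Linear density
F = 19.9 cN/tex * 17.8 tex
F = 354.22 cN

354.22 cN


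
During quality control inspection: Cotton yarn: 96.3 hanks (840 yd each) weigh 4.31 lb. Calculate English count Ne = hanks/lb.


Formula: Ne = hanks / mass_lb
Substituting: Ne = 96.3 / 4.31
Ne = 22.3

22.3 Ne


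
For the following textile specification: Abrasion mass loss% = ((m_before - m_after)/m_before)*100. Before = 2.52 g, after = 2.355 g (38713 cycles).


Formula: Mass loss% = ((m_before - m_after) / m_before) * 100
Step 1: Mass loss = 2.52 - 2.355 = 0.165 g
Step 2: Ratio = 0.165 / 2.52 = 0.0654762
Step 3: Mass loss% = 0.0654762 * 100 = 6.54762% ≈ 6.55%

6.55%


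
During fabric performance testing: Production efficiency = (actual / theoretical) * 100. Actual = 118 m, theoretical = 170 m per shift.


Formula: Efficiency% = (Actual output / Theoretical output) * 100
Efficiency% = (118 / 170) * 100
Efficiency% = 0.694118 * 100 = 69.4118% ≈ 69.4%

69.4%


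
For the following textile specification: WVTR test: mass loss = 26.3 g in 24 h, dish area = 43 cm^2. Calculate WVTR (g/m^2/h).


Formula: WVTR = mass_loss / (area * time)
Step 1: Convert area: 43 cm^2 = 0.0043 m^2
Step 2: WVTR = 26.3 g / (0.0043 m^2 * 24 h)
Step 3: WVTR = 26.3 / 0.1032 = 254.8 g/m^2/h

254.8 g/m^2/h


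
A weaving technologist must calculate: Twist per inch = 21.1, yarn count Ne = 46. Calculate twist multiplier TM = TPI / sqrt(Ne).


Formula: TM = TPI / sqrt(Ne)
Step 1: sqrt(Ne) = sqrt(46) = 6.7823
Step 2: TM = 21.1 / 6.7823 = 3.11

3.11 TM


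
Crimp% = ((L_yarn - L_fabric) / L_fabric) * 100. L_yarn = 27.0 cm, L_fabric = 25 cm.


Formula: Crimp% = ((L_yarn - L_fabric) / L_fabric) * 100
Step 1: Extension = 27.0 - 25 = 2.0 cm
Step 2: Crimp% = (2.0 / 25) * 100
Step 3: Crimp% = 0.08 * 100 = 8.0%

8.0%


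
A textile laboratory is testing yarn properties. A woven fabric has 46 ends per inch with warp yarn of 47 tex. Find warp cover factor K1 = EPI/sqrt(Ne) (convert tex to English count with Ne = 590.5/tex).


Formula: K1 = EPI / sqrt(Ne), with Ne = 590.5 / tex_warp
Step 1: Ne = 590.5 / 47 = 12.564
Step 2: sqrt(Ne) = sqrt(12.564) = 3.5446
Step 3: K1 = 46 / 3.5446 = 13.0

13.0


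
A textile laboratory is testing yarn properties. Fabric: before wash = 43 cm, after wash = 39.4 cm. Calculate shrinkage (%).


Formula: Shrinkage% = ((L_before - L_after) / L_before) * 100
Step 1: Shrinkage = 43 - 39.4 = 3.6 cm
Step 2: Shrinkage% = (3.6 / 43) * 100
Step 3: Shrinkage% = 0.083721 * 100 = 8.3721% ≈ 8.4%

8.4%


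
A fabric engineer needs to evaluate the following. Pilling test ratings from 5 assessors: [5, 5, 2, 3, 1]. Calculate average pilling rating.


Formula: Mean = sum / count
Sum = 5 + 5 + 2 + 3 + 1 = 16
Mean = 16 / 5 = 3.2

3.2


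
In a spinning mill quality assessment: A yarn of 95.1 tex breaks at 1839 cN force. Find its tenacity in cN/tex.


Formula: Tenacity = Breaking force / Linear density
Tenacity = 1839 cN / 95.1 tex
Tenacity = 19.34 cN/tex

19.34 cN/tex


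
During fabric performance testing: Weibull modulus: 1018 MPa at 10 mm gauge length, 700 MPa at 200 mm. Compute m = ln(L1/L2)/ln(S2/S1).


Formula: m = ln(L1/L2) / ln(S2/S1)
Step 1: ln(L1/L2) = ln(10/200) = -2.99573
Step 2: S2/S1 = 700/1018 = 0.68762
Step 3: ln(S2/S1) = ln(0.68762) = -0.37452
Step 4: m = -2.99573 / -0.37452 = 8.00

8.00 (Weibull m)


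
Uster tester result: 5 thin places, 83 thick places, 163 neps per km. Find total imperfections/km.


Formula: Total = thin places + thick places + neps
Total = 5 + 83 + 163
Total = 251 imperfections/km

251 imperfections/km


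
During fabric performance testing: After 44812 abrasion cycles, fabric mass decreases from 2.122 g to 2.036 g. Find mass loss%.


Formula: Mass loss% = ((m_before - m_after) / m_before) * 100
Step 1: Mass loss = 2.122 - 2.036 = 0.086 g
Step 2: Ratio = 0.086 / 2.122 = 0.0405278
Step 3: Mass loss% = 0.0405278 * 100 = 4.05278% ≈ 4.05%

4.05%


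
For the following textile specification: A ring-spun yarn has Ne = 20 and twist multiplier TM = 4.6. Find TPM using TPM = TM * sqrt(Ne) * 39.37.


Formula: TPM = TM * sqrt(Ne) * 39.37
Step 1: sqrt(Ne) = sqrt(20) = 4.4721
Step 2: TM * sqrt(Ne) = 4.6 * 4.4721 = 20.5717
Step 3: TPM = 20.5717 * 39.37 = 810 twists/m

810 twists/m


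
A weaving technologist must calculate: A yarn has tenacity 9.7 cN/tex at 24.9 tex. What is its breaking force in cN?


Formula: Breaking force = Tenacity * Linear density
F = 9.7 cN/tex * 24.9 tex
F = 241.53 cN

241.53 cN


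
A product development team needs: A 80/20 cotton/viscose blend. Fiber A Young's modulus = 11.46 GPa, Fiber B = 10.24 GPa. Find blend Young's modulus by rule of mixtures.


Formula: Blend property = (fraction_A * property_A) + (fraction_B * property_B)
Step 1: Contribution A = 80/100 * 11.46 GPa = 9.168 GPa
Step 2: Contribution B = 20/100 * 10.24 GPa = 2.048 GPa
Step 3: Blend Young's modulus = 9.168 + 2.048 = 11.216 GPa

11.216 GPa


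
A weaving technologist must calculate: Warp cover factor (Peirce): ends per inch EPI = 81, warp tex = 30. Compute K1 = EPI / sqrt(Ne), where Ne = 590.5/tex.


Formula: K1 = EPI / sqrt(Ne), with Ne = 590.5 / tex_warp
Step 1: Ne = 590.5 / 30 = 19.683
Step 2: sqrt(Ne) = sqrt(19.683) = 4.4366
Step 3: K1 = 81 / 4.4366 = 18.3

18.3


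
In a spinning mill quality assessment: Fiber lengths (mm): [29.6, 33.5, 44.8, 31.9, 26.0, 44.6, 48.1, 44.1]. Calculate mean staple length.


Formula: Mean = sum of lengths / count
Sum = 29.6 + 33.5 + 44.8 + 31.9 + 26.0 + 44.6 + 48.1 + 44.1
Sum = 302.6 mm
Mean = 302.6 / 8 = 37.83 mm

37.83 mm


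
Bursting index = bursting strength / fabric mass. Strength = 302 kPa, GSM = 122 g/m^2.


Formula: Bursting Index = Bursting Strength / Fabric GSM
BI = 302 kPa / 122 g/m^2
BI = 2.475 kPa/(g/m^2)

2.475 kPa/(g/m^2)


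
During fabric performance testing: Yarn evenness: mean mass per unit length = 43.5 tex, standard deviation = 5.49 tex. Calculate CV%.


Formula: CV% = (standard deviation / mean) * 100
Step 1: Ratio = 5.49 / 43.5 = 0.126207
Step 2: CV% = 0.126207 * 100 = 12.6207% ≈ 12.6%

12.6%


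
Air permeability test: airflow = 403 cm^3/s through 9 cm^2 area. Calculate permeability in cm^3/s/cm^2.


Formula: Air Permeability = Airflow / Test Area
AP = 403 cm^3/s / 9 cm^2
AP = 44.8 cm^3/s/cm^2

44.8 cm^3/s/cm^2


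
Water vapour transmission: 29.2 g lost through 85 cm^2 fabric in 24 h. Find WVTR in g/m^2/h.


Formula: WVTR = mass_loss / (area * time)
Step 1: Convert area: 85 cm^2 = 0.0085 m^2
Step 2: WVTR = 29.2 g / (0.0085 m^2 * 24 h)
Step 3: WVTR = 29.2 / 0.204 = 143.1 g/m^2/h

143.1 g/m^2/h


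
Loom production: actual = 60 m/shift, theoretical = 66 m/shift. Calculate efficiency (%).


Formula: Efficiency% = (Actual output / Theoretical output) * 100
Efficiency% = (60 / 66) * 100
Efficiency% = 0.909091 * 100 = 90.9091% ≈ 90.9%

90.9%


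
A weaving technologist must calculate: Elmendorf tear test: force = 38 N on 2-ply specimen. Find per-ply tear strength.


Formula: Per-ply strength = Total force / Number of plies
Per-ply = 38 N / 2
Per-ply = 19 N

19 N


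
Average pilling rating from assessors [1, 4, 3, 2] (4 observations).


Formula: Mean = sum / count
Sum = 1 + 4 + 3 + 2 = 10
Mean = 10 / 4 = 2.5

2.5


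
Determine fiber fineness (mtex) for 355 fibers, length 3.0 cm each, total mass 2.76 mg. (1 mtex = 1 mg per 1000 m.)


Formula: fineness (mtex) = mass (mg) / total length (km) = (mass_mg / total_length_m) * 1000
Step 1: Convert fiber length: 3.0 cm = 0.03 m
Step 2: Total fiber length = 355 * 0.03 = 10.65 m
Step 3: Linear density = 2.76 mg / 10.65 m = 0.2592 mg/m
Step 4: fineness = 0.2592 * 1000 = 259.2 mtex

259.2 mtex


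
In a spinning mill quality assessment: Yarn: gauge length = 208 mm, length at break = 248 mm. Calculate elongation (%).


Formula: Elongation (%) = ((L_break - L0) / L0) * 100
Step 1: Extension = 248 - 208 = 40 mm
Step 2: Elongation = (40 / 208) * 100
Step 3: Elongation = 0.192308 * 100 = 19.2308% ≈ 19.2%

19.2%


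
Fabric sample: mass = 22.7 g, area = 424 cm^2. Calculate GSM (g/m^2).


Formula: GSM = mass_g / area_m2
Step 1: Convert area: 424 cm^2 = 424 / 10000 = 0.0424 m^2
Step 2: GSM = 22.7 g / 0.0424 m^2 = 535.4 g/m^2

535.4 g/m^2


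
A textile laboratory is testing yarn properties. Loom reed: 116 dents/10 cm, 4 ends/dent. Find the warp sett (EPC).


Formula: EPC = (dents per 10 cm * ends per dent) / 10
Step 1: Total ends per 10 cm = 116 * 4 = 464
Step 2: EPC = 464 / 10 = 46.4 ends/cm

46.4 ends/cm


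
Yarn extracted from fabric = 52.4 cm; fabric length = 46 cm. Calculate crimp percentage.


Formula: Crimp% = ((L_yarn - L_fabric) / L_fabric) * 100
Step 1: Extension = 52.4 - 46 = 6.4 cm
Step 2: Crimp% = (6.4 / 46) * 100
Step 3: Crimp% = 0.13913 * 100 = 13.913% ≈ 13.9%

13.9%


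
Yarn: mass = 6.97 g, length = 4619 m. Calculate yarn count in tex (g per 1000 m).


Formula: Tex = (mass_g / length_m) * 1000
Substituting: Tex = (6.97 / 4619) * 1000
Intermediate: 6.97 / 4619 = 0.00150898 g/m
Tex = 0.00150898 * 1000 = 1.51 tex

1.51 tex


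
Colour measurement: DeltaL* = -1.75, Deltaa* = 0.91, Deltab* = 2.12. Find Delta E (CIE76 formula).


Formula: Delta E = sqrt(dL*^2 + da*^2 + db*^2)
Step 1: dL*^2 = (-1.75)^2 = 3.0625
Step 2: da*^2 = 0.91^2 = 0.8281
Step 3: db*^2 = 2.12^2 = 4.4944
Step 4: Sum = 3.0625 + 0.8281 + 4.4944 = 8.385
Step 5: Delta E = sqrt(8.385) = 2.9

2.9 Delta E


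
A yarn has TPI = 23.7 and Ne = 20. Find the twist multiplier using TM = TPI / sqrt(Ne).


Formula: TM = TPI / sqrt(Ne)
Step 1: sqrt(Ne) = sqrt(20) = 4.4721
Step 2: TM = 23.7 / 4.4721 = 5.30

5.30 TM


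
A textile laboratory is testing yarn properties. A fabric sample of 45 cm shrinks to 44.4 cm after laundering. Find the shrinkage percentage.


Formula: Shrinkage% = ((L_before - L_after) / L_before) * 100
Step 1: Shrinkage = 45 - 44.4 = 0.6 cm
Step 2: Shrinkage% = (0.6 / 45) * 100
Step 3: Shrinkage% = 0.013333 * 100 = 1.3333% ≈ 1.3%

1.3%


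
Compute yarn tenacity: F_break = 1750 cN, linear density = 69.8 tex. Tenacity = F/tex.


Formula: Tenacity = Breaking force / Linear density
Tenacity = 1750 cN / 69.8 tex
Tenacity = 25.07 cN/tex

25.07 cN/tex


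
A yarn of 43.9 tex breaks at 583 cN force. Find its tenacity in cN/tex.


Formula: Tenacity = Breaking force / Linear density
Tenacity = 583 cN / 43.9 tex
Tenacity = 13.28 cN/tex

13.28 cN/tex


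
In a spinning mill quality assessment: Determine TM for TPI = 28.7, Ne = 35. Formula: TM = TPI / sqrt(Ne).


Formula: TM = TPI / sqrt(Ne)
Step 1: sqrt(Ne) = sqrt(35) = 5.9161
Step 2: TM = 28.7 / 5.9161 = 4.85

4.85 TM


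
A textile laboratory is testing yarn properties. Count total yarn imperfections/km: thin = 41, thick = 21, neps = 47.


Formula: Total = thin places + thick places + neps
Total = 41 + 21 + 47
Total = 109 imperfections/km

109 imperfections/km


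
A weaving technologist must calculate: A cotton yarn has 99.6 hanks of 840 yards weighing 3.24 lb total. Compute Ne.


Formula: Ne = hanks / mass_lb
Substituting: Ne = 99.6 / 3.24
Ne = 30.7

30.7 Ne


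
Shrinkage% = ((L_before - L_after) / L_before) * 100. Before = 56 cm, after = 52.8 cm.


Formula: Shrinkage% = ((L_before - L_after) / L_before) * 100
Step 1: Shrinkage = 56 - 52.8 = 3.2 cm
Step 2: Shrinkage% = (3.2 / 56) * 100
Step 3: Shrinkage% = 0.057143 * 100 = 5.7143% ≈ 5.7%

5.7%


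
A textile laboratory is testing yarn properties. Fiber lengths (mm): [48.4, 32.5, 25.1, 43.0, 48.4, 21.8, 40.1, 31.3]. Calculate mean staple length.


Formula: Mean = sum of lengths / count
Sum = 48.4 + 32.5 + 25.1 + 43.0 + 48.4 + 21.8 + 40.1 + 31.3
Sum = 290.6 mm
Mean = 290.6 / 8 = 36.33 mm

36.33 mm


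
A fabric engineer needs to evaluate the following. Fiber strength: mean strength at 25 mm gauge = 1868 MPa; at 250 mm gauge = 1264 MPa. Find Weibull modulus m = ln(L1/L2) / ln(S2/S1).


Formula: m = ln(L1/L2) / ln(S2/S1)
Step 1: ln(L1/L2) = ln(25/250) = -2.30259
Step 2: S2/S1 = 1264/1868 = 0.67666
Step 3: ln(S2/S1) = ln(0.67666) = -0.39059
Step 4: m = -2.30259 / -0.39059 = 5.90

5.90 (Weibull m)


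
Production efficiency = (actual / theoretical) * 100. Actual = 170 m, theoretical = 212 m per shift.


Formula: Efficiency% = (Actual output / Theoretical output) * 100
Efficiency% = (170 / 212) * 100
Efficiency% = 0.801887 * 100 = 80.1887% ≈ 80.2%

80.2%


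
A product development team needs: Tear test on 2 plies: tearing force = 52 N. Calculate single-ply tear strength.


Formula: Per-ply strength = Total force / Number of plies
Per-ply = 52 N / 2
Per-ply = 26 N

26 N


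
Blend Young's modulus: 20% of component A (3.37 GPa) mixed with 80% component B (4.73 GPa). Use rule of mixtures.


Formula: Blend property = (fraction_A * property_A) + (fraction_B * property_B)
Step 1: Contribution A = 20/100 * 3.37 GPa = 0.674 GPa
Step 2: Contribution B = 80/100 * 4.73 GPa = 3.784 GPa
Step 3: Blend Young's modulus = 0.674 + 3.784 = 4.458 GPa

4.458 GPa


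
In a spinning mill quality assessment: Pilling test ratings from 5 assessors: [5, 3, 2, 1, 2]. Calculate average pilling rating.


Formula: Mean = sum / count
Sum = 5 + 3 + 2 + 1 + 2 = 13
Mean = 13 / 5 = 2.6

2.6


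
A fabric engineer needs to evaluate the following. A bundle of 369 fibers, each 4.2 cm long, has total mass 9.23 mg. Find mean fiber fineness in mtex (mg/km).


Formula: fineness (mtex) = mass (mg) / total length (km) = (mass_mg / total_length_m) * 1000
Step 1: Convert fiber length: 4.2 cm = 0.042 m
Step 2: Total fiber length = 369 * 0.042 = 15.498 m
Step 3: Linear density = 9.23 mg / 15.498 m = 0.5956 mg/m
Step 4: fineness = 0.5956 * 1000 = 595.6 mtex

595.6 mtex


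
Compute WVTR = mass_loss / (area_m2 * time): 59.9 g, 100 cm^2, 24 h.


Formula: WVTR = mass_loss / (area * time)
Step 1: Convert area: 100 cm^2 = 0.01 m^2
Step 2: WVTR = 59.9 g / (0.01 m^2 * 24 h)
Step 3: WVTR = 59.9 / 0.24 = 249.6 g/m^2/h

249.6 g/m^2/h


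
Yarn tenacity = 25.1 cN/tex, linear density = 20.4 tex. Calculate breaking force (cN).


Formula: Breaking force = Tenacity * Linear density
F = 25.1 cN/tex * 20.4 tex
F = 512.04 cN

512.04 cN


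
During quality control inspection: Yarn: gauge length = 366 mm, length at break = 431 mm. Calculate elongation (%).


Formula: Elongation (%) = ((L_break - L0) / L0) * 100
Step 1: Extension = 431 - 366 = 65 mm
Step 2: Elongation = (65 / 366) * 100
Step 3: Elongation = 0.177596 * 100 = 17.7596% ≈ 17.8%

17.8%


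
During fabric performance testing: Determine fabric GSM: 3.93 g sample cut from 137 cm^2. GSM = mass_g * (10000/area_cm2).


Formula: GSM = mass_g / area_m2
Step 1: Convert area: 137 cm^2 = 137 / 10000 = 0.0137 m^2
Step 2: GSM = 3.93 g / 0.0137 m^2 = 286.9 g/m^2

286.9 g/m^2


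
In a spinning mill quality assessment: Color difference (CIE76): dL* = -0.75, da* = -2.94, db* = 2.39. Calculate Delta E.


Formula: Delta E = sqrt(dL*^2 + da*^2 + db*^2)
Step 1: dL*^2 = (-0.75)^2 = 0.5625
Step 2: da*^2 = (-2.94)^2 = 8.6436
Step 3: db*^2 = 2.39^2 = 5.7121
Step 4: Sum = 0.5625 + 8.6436 + 5.7121 = 14.9182
Step 5: Delta E = sqrt(14.9182) = 3.86

3.86 Delta E


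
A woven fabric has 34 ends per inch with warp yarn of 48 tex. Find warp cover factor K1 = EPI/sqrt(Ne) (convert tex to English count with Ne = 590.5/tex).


Formula: K1 = EPI / sqrt(Ne), with Ne = 590.5 / tex_warp
Step 1: Ne = 590.5 / 48 = 12.302
Step 2: sqrt(Ne) = sqrt(12.302) = 3.5074
Step 3: K1 = 34 / 3.5074 = 9.7

9.7


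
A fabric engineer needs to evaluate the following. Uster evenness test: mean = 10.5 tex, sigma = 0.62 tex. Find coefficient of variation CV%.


Formula: CV% = (standard deviation / mean) * 100
Step 1: Ratio = 0.62 / 10.5 = 0.059048
Step 2: CV% = 0.059048 * 100 = 5.9048% ≈ 5.9%

5.9%


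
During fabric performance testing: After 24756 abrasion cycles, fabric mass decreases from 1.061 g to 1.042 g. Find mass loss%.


Formula: Mass loss% = ((m_before - m_after) / m_before) * 100
Step 1: Mass loss = 1.061 - 1.042 = 0.019 g
Step 2: Ratio = 0.019 / 1.061 = 0.0179076
Step 3: Mass loss% = 0.0179076 * 100 = 1.79076% ≈ 1.79%

1.79%


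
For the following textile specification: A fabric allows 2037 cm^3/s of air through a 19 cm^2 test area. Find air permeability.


Formula: Air Permeability = Airflow / Test Area
AP = 2037 cm^3/s / 19 cm^2
AP = 107.2 cm^3/s/cm^2

107.2 cm^3/s/cm^2


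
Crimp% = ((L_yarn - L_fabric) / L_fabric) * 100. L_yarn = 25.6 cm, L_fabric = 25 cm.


Formula: Crimp% = ((L_yarn - L_fabric) / L_fabric) * 100
Step 1: Extension = 25.6 - 25 = 0.6 cm
Step 2: Crimp% = (0.6 / 25) * 100
Step 3: Crimp% = 0.024 * 100 = 2.4%

2.4%


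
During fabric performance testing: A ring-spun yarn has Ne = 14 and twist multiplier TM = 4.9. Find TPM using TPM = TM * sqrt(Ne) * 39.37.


Formula: TPM = TM * sqrt(Ne) * 39.37
Step 1: sqrt(Ne) = sqrt(14) = 3.7417
Step 2: TM * sqrt(Ne) = 4.9 * 3.7417 = 18.3343
Step 3: TPM = 18.3343 * 39.37 = 722 twists/m

722 twists/m


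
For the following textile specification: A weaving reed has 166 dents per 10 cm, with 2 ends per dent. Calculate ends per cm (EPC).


Formula: EPC = (dents per 10 cm * ends per dent) / 10
Step 1: Total ends per 10 cm = 166 * 2 = 332
Step 2: EPC = 332 / 10 = 33.2 ends/cm

33.2 ends/cm


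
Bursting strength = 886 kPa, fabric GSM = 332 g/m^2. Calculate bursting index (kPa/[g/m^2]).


Formula: Bursting Index = Bursting Strength / Fabric GSM
BI = 886 kPa / 332 g/m^2
BI = 2.669 kPa/(g/m^2)

2.669 kPa/(g/m^2)


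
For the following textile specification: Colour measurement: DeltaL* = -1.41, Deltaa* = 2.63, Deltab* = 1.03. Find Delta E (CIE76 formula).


Formula: Delta E = sqrt(dL*^2 + da*^2 + db*^2)
Step 1: dL*^2 = (-1.41)^2 = 1.9881
Step 2: da*^2 = 2.63^2 = 6.9169
Step 3: db*^2 = 1.03^2 = 1.0609
Step 4: Sum = 1.9881 + 6.9169 + 1.0609 = 9.9659
Step 5: Delta E = sqrt(9.9659) = 3.16

3.16 Delta E


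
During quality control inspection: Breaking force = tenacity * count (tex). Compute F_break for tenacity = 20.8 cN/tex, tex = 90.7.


Formula: Breaking force = Tenacity * Linear density
F = 20.8 cN/tex * 90.7 tex
F = 1886.56 cN

1886.56 cN


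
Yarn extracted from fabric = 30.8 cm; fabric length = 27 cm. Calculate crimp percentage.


Formula: Crimp% = ((L_yarn - L_fabric) / L_fabric) * 100
Step 1: Extension = 30.8 - 27 = 3.8 cm
Step 2: Crimp% = (3.8 / 27) * 100
Step 3: Crimp% = 0.140741 * 100 = 14.0741% ≈ 14.1%

14.1%


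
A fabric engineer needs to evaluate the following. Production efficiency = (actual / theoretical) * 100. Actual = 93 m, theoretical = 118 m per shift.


Formula: Efficiency% = (Actual output / Theoretical output) * 100
Efficiency% = (93 / 118) * 100
Efficiency% = 0.788136 * 100 = 78.8136% ≈ 78.8%

78.8%


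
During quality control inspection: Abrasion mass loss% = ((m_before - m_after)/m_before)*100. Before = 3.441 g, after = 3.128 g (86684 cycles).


Formula: Mass loss% = ((m_before - m_after) / m_before) * 100
Step 1: Mass loss = 3.441 - 3.128 = 0.313 g
Step 2: Ratio = 0.313 / 3.441 = 0.0909619
Step 3: Mass loss% = 0.0909619 * 100 = 9.09619% ≈ 9.10%

9.10%


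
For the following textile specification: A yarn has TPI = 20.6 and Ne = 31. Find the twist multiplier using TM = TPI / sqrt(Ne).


Formula: TM = TPI / sqrt(Ne)
Step 1: sqrt(Ne) = sqrt(31) = 5.5678
Step 2: TM = 20.6 / 5.5678 = 3.70

3.70 TM


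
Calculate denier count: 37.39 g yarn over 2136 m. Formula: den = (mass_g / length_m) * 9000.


Formula: den = (mass_g / length_m) * 9000
Substituting: den = (37.39 / 2136) * 9000
Intermediate: 37.39 / 2136 = 0.01750468 g/m
den = 0.01750468 * 9000 = 157.5 denier

157.5 denier


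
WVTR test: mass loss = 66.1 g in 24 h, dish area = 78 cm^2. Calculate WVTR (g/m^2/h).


Formula: WVTR = mass_loss / (area * time)
Step 1: Convert area: 78 cm^2 = 0.0078 m^2
Step 2: WVTR = 66.1 g / (0.0078 m^2 * 24 h)
Step 3: WVTR = 66.1 / 0.1872 = 353.1 g/m^2/h

353.1 g/m^2/h


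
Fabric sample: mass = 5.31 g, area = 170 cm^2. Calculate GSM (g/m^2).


Formula: GSM = mass_g / area_m2
Step 1: Convert area: 170 cm^2 = 170 / 10000 = 0.017 m^2
Step 2: GSM = 5.31 g / 0.017 m^2 = 312.4 g/m^2

312.4 g/m^2


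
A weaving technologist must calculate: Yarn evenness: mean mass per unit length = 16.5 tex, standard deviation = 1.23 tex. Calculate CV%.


Formula: CV% = (standard deviation / mean) * 100
Step 1: Ratio = 1.23 / 16.5 = 0.074545
Step 2: CV% = 0.074545 * 100 = 7.4545% ≈ 7.5%

7.5%


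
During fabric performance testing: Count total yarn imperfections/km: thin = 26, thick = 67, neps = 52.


Formula: Total = thin places + thick places + neps
Total = 26 + 67 + 52
Total = 145 imperfections/km

145 imperfections/km


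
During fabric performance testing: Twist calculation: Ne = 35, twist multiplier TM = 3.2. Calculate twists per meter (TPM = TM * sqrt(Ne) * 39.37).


Formula: TPM = TM * sqrt(Ne) * 39.37
Step 1: sqrt(Ne) = sqrt(35) = 5.9161
Step 2: TM * sqrt(Ne) = 3.2 * 5.9161 = 18.9315
Step 3: TPM = 18.9315 * 39.37 = 745 twists/m

745 twists/m


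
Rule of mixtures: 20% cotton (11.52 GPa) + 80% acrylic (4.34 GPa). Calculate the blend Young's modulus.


Formula: Blend property = (fraction_A * property_A) + (fraction_B * property_B)
Step 1: Contribution A = 20/100 * 11.52 GPa = 2.304 GPa
Step 2: Contribution B = 80/100 * 4.34 GPa = 3.472 GPa
Step 3: Blend Young's modulus = 2.304 + 3.472 = 5.776 GPa

5.776 GPa


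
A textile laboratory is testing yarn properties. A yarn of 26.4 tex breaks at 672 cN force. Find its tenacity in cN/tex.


Formula: Tenacity = Breaking force / Linear density
Tenacity = 672 cN / 26.4 tex
Tenacity = 25.45 cN/tex

25.45 cN/tex


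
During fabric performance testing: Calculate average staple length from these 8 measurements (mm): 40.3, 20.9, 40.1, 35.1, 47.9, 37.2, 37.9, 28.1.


Formula: Mean = sum of lengths / count
Sum = 40.3 + 20.9 + 40.1 + 35.1 + 47.9 + 37.2 + 37.9 + 28.1
Sum = 287.5 mm
Mean = 287.5 / 8 = 35.94 mm

35.94 mm


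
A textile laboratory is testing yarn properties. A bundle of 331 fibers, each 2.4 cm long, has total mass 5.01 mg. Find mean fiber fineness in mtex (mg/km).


Formula: fineness (mtex) = mass (mg) / total length (km) = (mass_mg / total_length_m) * 1000
Step 1: Convert fiber length: 2.4 cm = 0.024 m
Step 2: Total fiber length = 331 * 0.024 = 7.944 m
Step 3: Linear density = 5.01 mg / 7.944 m = 0.6307 mg/m
Step 4: fineness = 0.6307 * 1000 = 630.7 mtex

630.7 mtex


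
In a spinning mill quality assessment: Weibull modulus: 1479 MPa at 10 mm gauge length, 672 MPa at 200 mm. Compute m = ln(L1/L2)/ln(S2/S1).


Formula: m = ln(L1/L2) / ln(S2/S1)
Step 1: ln(L1/L2) = ln(10/200) = -2.99573
Step 2: S2/S1 = 672/1479 = 0.45436
Step 3: ln(S2/S1) = ln(0.45436) = -0.78887
Step 4: m = -2.99573 / -0.78887 = 3.80

3.80 (Weibull m)


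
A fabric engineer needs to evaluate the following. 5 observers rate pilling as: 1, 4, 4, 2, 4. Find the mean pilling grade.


Formula: Mean = sum / count
Sum = 1 + 4 + 4 + 2 + 4 = 15
Mean = 15 / 5 = 3.0

3.0


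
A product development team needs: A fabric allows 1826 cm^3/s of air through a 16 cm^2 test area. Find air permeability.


Formula: Air Permeability = Airflow / Test Area
AP = 1826 cm^3/s / 16 cm^2
AP = 114.1 cm^3/s/cm^2

114.1 cm^3/s/cm^2


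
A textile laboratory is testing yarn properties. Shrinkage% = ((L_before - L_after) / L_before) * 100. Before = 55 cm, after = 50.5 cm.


Formula: Shrinkage% = ((L_before - L_after) / L_before) * 100
Step 1: Shrinkage = 55 - 50.5 = 4.5 cm
Step 2: Shrinkage% = (4.5 / 55) * 100
Step 3: Shrinkage% = 0.081818 * 100 = 8.1818% ≈ 8.2%

8.2%


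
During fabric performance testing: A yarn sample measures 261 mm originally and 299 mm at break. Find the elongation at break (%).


Formula: Elongation (%) = ((L_break - L0) / L0) * 100
Step 1: Extension = 299 - 261 = 38 mm
Step 2: Elongation = (38 / 261) * 100
Step 3: Elongation = 0.145594 * 100 = 14.5594% ≈ 14.6%

14.6%


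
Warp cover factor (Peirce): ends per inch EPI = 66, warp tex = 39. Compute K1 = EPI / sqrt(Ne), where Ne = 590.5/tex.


Formula: K1 = EPI / sqrt(Ne), with Ne = 590.5 / tex_warp
Step 1: Ne = 590.5 / 39 = 15.141
Step 2: sqrt(Ne) = sqrt(15.141) = 3.8911
Step 3: K1 = 66 / 3.8911 = 17.0

17.0


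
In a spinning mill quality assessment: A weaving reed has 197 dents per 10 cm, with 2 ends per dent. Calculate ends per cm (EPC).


Formula: EPC = (dents per 10 cm * ends per dent) / 10
Step 1: Total ends per 10 cm = 197 * 2 = 394
Step 2: EPC = 394 / 10 = 39.4 ends/cm

39.4 ends/cm


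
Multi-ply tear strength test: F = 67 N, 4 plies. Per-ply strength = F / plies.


Formula: Per-ply strength = Total force / Number of plies
Per-ply = 67 N / 4
Per-ply = 16.75 N

16.75 N


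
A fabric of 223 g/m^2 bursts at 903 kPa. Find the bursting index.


Formula: Bursting Index = Bursting Strength / Fabric GSM
BI = 903 kPa / 223 g/m^2
BI = 4.049 kPa/(g/m^2)

4.049 kPa/(g/m^2)


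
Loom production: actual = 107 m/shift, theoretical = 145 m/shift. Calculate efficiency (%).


Formula: Efficiency% = (Actual output / Theoretical output) * 100
Efficiency% = (107 / 145) * 100
Efficiency% = 0.737931 * 100 = 73.7931% ≈ 73.8%

73.8%


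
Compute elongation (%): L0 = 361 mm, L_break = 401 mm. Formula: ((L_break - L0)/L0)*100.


Formula: Elongation (%) = ((L_break - L0) / L0) * 100
Step 1: Extension = 401 - 361 = 40 mm
Step 2: Elongation = (40 / 361) * 100
Step 3: Elongation = 0.110803 * 100 = 11.0803% ≈ 11.1%

11.1%


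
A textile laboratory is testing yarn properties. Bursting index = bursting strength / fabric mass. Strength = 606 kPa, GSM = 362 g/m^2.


Formula: Bursting Index = Bursting Strength / Fabric GSM
BI = 606 kPa / 362 g/m^2
BI = 1.674 kPa/(g/m^2)

1.674 kPa/(g/m^2)


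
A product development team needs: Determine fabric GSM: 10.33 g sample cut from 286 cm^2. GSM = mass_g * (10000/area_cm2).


Formula: GSM = mass_g / area_m2
Step 1: Convert area: 286 cm^2 = 286 / 10000 = 0.0286 m^2
Step 2: GSM = 10.33 g / 0.0286 m^2 = 361.2 g/m^2

361.2 g/m^2


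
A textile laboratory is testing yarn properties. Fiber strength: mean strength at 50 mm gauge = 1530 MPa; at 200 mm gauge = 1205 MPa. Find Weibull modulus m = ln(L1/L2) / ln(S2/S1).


Formula: m = ln(L1/L2) / ln(S2/S1)
Step 1: ln(L1/L2) = ln(50/200) = -1.38629
Step 2: S2/S1 = 1205/1530 = 0.78758
Step 3: ln(S2/S1) = ln(0.78758) = -0.23879
Step 4: m = -1.38629 / -0.23879 = 5.81

5.81 (Weibull m)


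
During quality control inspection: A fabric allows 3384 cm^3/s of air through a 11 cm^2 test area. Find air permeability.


Formula: Air Permeability = Airflow / Test Area
AP = 3384 cm^3/s / 11 cm^2
AP = 307.6 cm^3/s/cm^2

307.6 cm^3/s/cm^2


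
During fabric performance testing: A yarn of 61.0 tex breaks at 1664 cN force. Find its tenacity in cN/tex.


Formula: Tenacity = Breaking force / Linear density
Tenacity = 1664 cN / 61.0 tex
Tenacity = 27.28 cN/tex

27.28 cN/tex


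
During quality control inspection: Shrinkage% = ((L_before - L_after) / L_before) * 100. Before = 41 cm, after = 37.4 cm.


Formula: Shrinkage% = ((L_before - L_after) / L_before) * 100
Step 1: Shrinkage = 41 - 37.4 = 3.6 cm
Step 2: Shrinkage% = (3.6 / 41) * 100
Step 3: Shrinkage% = 0.087805 * 100 = 8.7805% ≈ 8.8%

8.8%


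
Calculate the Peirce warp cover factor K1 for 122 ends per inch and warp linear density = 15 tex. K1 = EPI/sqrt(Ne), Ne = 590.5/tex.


Formula: K1 = EPI / sqrt(Ne), with Ne = 590.5 / tex_warp
Step 1: Ne = 590.5 / 15 = 39.367
Step 2: sqrt(Ne) = sqrt(39.367) = 6.2743
Step 3: K1 = 122 / 6.2743 = 19.4

19.4


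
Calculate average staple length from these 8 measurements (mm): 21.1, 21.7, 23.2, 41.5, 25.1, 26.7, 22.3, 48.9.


Formula: Mean = sum of lengths / count
Sum = 21.1 + 21.7 + 23.2 + 41.5 + 25.1 + 26.7 + 22.3 + 48.9
Sum = 230.5 mm
Mean = 230.5 / 8 = 28.81 mm

28.81 mm


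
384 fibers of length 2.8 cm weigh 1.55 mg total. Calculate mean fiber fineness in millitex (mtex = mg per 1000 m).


Formula: fineness (mtex) = mass (mg) / total length (km) = (mass_mg / total_length_m) * 1000
Step 1: Convert fiber length: 2.8 cm = 0.028 m
Step 2: Total fiber length = 384 * 0.028 = 10.752 m
Step 3: Linear density = 1.55 mg / 10.752 m = 0.1442 mg/m
Step 4: fineness = 0.1442 * 1000 = 144.2 mtex

144.2 mtex


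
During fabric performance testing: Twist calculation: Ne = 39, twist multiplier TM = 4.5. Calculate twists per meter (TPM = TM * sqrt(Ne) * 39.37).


Formula: TPM = TM * sqrt(Ne) * 39.37
Step 1: sqrt(Ne) = sqrt(39) = 6.245
Step 2: TM * sqrt(Ne) = 4.5 * 6.245 = 28.1025
Step 3: TPM = 28.1025 * 39.37 = 1106 twists/m

1106 twists/m


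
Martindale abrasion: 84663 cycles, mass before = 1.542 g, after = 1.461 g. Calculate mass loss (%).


Formula: Mass loss% = ((m_before - m_after) / m_before) * 100
Step 1: Mass loss = 1.542 - 1.461 = 0.081 g
Step 2: Ratio = 0.081 / 1.542 = 0.0525292
Step 3: Mass loss% = 0.0525292 * 100 = 5.25292% ≈ 5.25%

5.25%


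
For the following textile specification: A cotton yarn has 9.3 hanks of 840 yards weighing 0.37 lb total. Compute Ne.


Formula: Ne = hanks / mass_lb
Substituting: Ne = 9.3 / 0.37
Ne = 25.1

25.1 Ne


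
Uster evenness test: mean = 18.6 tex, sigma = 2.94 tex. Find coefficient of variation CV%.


Formula: CV% = (standard deviation / mean) * 100
Step 1: Ratio = 2.94 / 18.6 = 0.158065
Step 2: CV% = 0.158065 * 100 = 15.8065% ≈ 15.8%

15.8%


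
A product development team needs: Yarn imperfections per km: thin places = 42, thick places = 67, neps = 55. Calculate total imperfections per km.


Formula: Total = thin places + thick places + neps
Total = 42 + 67 + 55
Total = 164 imperfections/km

164 imperfections/km


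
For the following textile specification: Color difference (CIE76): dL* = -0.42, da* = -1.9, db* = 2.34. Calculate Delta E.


Formula: Delta E = sqrt(dL*^2 + da*^2 + db*^2)
Step 1: dL*^2 = (-0.42)^2 = 0.1764
Step 2: da*^2 = (-1.9)^2 = 3.61
Step 3: db*^2 = 2.34^2 = 5.4756
Step 4: Sum = 0.1764 + 3.61 + 5.4756 = 9.262
Step 5: Delta E = sqrt(9.262) = 3.04

3.04 Delta E


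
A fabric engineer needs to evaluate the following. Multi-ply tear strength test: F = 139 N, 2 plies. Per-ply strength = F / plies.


Formula: Per-ply strength = Total force / Number of plies
Per-ply = 139 N / 2
Per-ply = 69.5 N

69.5 N


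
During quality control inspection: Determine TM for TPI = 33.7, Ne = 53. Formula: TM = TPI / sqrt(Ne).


Formula: TM = TPI / sqrt(Ne)
Step 1: sqrt(Ne) = sqrt(53) = 7.2801
Step 2: TM = 33.7 / 7.2801 = 4.63

4.63 TM


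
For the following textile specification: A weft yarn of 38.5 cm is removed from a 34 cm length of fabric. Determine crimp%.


Formula: Crimp% = ((L_yarn - L_fabric) / L_fabric) * 100
Step 1: Extension = 38.5 - 34 = 4.5 cm
Step 2: Crimp% = (4.5 / 34) * 100
Step 3: Crimp% = 0.132353 * 100 = 13.2353% ≈ 13.2%

13.2%


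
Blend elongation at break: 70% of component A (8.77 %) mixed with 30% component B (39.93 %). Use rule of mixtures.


Formula: Blend property = (fraction_A * property_A) + (fraction_B * property_B)
Step 1: Contribution A = 70/100 * 8.77 % = 6.139 %
Step 2: Contribution B = 30/100 * 39.93 % = 11.979 %
Step 3: Blend elongation at break = 6.139 + 11.979 = 18.118 %

18.118 %


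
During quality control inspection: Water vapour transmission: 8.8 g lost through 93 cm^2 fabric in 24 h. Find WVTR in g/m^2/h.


Formula: WVTR = mass_loss / (area * time)
Step 1: Convert area: 93 cm^2 = 0.0093 m^2
Step 2: WVTR = 8.8 g / (0.0093 m^2 * 24 h)
Step 3: WVTR = 8.8 / 0.2232 = 39.4 g/m^2/h

39.4 g/m^2/h


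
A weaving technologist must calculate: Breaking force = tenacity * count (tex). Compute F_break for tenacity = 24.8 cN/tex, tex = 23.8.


Formula: Breaking force = Tenacity * Linear density
F = 24.8 cN/tex * 23.8 tex
F = 590.24 cN

590.24 cN


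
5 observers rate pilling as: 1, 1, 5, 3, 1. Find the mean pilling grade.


Formula: Mean = sum / count
Sum = 1 + 1 + 5 + 3 + 1 = 11
Mean = 11 / 5 = 2.2

2.2


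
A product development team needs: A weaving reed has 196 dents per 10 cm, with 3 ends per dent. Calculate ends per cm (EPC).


Formula: EPC = (dents per 10 cm * ends per dent) / 10
Step 1: Total ends per 10 cm = 196 * 3 = 588
Step 2: EPC = 588 / 10 = 58.8 ends/cm

58.8 ends/cm


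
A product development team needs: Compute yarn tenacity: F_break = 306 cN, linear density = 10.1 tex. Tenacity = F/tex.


Formula: Tenacity = Breaking force / Linear density
Tenacity = 306 cN / 10.1 tex
Tenacity = 30.30 cN/tex

30.30 cN/tex


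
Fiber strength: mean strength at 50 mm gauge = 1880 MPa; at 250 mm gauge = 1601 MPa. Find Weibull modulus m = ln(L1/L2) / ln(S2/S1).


Formula: m = ln(L1/L2) / ln(S2/S1)
Step 1: ln(L1/L2) = ln(50/250) = -1.60944
Step 2: S2/S1 = 1601/1880 = 0.8516
Step 3: ln(S2/S1) = ln(0.8516) = -0.16064
Step 4: m = -1.60944 / -0.16064 = 10.02

10.02 (Weibull m)


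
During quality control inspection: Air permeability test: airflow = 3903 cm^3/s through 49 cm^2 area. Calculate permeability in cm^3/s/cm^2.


Formula: Air Permeability = Airflow / Test Area
AP = 3903 cm^3/s / 49 cm^2
AP = 79.7 cm^3/s/cm^2

79.7 cm^3/s/cm^2


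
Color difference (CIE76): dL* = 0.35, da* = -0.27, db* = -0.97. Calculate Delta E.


Formula: Delta E = sqrt(dL*^2 + da*^2 + db*^2)
Step 1: dL*^2 = 0.35^2 = 0.1225
Step 2: da*^2 = (-0.27)^2 = 0.0729
Step 3: db*^2 = (-0.97)^2 = 0.9409
Step 4: Sum = 0.1225 + 0.0729 + 0.9409 = 1.1363
Step 5: Delta E = sqrt(1.1363) = 1.07

1.07 Delta E


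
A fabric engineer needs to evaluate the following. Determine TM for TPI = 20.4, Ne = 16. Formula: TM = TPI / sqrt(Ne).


Formula: TM = TPI / sqrt(Ne)
Step 1: sqrt(Ne) = sqrt(16) = 4
Step 2: TM = 20.4 / 4 = 5.10

5.10 TM


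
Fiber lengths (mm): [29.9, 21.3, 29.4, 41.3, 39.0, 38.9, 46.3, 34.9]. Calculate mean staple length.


Formula: Mean = sum of lengths / count
Sum = 29.9 + 21.3 + 29.4 + 41.3 + 39.0 + 38.9 + 46.3 + 34.9
Sum = 281.0 mm
Mean = 281.0 / 8 = 35.13 mm

35.13 mm


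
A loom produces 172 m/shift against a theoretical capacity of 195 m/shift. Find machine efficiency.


Formula: Efficiency% = (Actual output / Theoretical output) * 100
Efficiency% = (172 / 195) * 100
Efficiency% = 0.882051 * 100 = 88.2051% ≈ 88.2%

88.2%


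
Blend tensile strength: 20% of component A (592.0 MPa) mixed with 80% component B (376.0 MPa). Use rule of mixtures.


Formula: Blend property = (fraction_A * property_A) + (fraction_B * property_B)
Step 1: Contribution A = 20/100 * 592.0 MPa = 118.4 MPa
Step 2: Contribution B = 80/100 * 376.0 MPa = 300.8 MPa
Step 3: Blend tensile strength = 118.4 + 300.8 = 419.2 MPa

419.2 MPa


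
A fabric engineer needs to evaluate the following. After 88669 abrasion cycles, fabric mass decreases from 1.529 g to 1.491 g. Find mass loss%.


Formula: Mass loss% = ((m_before - m_after) / m_before) * 100
Step 1: Mass loss = 1.529 - 1.491 = 0.038 g
Step 2: Ratio = 0.038 / 1.529 = 0.0248528
Step 3: Mass loss% = 0.0248528 * 100 = 2.48528% ≈ 2.49%

2.49%


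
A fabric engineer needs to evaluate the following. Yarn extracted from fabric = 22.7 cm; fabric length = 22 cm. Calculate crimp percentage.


Formula: Crimp% = ((L_yarn - L_fabric) / L_fabric) * 100
Step 1: Extension = 22.7 - 22 = 0.7 cm
Step 2: Crimp% = (0.7 / 22) * 100
Step 3: Crimp% = 0.031818 * 100 = 3.1818% ≈ 3.2%

3.2%


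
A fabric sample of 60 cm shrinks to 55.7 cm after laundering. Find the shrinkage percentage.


Formula: Shrinkage% = ((L_before - L_after) / L_before) * 100
Step 1: Shrinkage = 60 - 55.7 = 4.3 cm
Step 2: Shrinkage% = (4.3 / 60) * 100
Step 3: Shrinkage% = 0.071667 * 100 = 7.1667% ≈ 7.2%

7.2%


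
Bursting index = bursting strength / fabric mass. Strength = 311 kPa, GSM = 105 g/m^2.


Formula: Bursting Index = Bursting Strength / Fabric GSM
BI = 311 kPa / 105 g/m^2
BI = 2.962 kPa/(g/m^2)

2.962 kPa/(g/m^2)


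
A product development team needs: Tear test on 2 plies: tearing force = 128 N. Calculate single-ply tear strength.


Formula: Per-ply strength = Total force / Number of plies
Per-ply = 128 N / 2
Per-ply = 64 N

64 N


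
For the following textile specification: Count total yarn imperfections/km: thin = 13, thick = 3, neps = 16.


Formula: Total = thin places + thick places + neps
Total = 13 + 3 + 16
Total = 32 imperfections/km

32 imperfections/km


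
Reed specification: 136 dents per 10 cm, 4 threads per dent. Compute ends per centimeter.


Formula: EPC = (dents per 10 cm * ends per dent) / 10
Step 1: Total ends per 10 cm = 136 * 4 = 544
Step 2: EPC = 544 / 10 = 54.4 ends/cm

54.4 ends/cm


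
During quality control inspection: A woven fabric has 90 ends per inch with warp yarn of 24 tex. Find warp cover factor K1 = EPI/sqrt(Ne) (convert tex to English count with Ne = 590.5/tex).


Formula: K1 = EPI / sqrt(Ne), with Ne = 590.5 / tex_warp
Step 1: Ne = 590.5 / 24 = 24.604
Step 2: sqrt(Ne) = sqrt(24.604) = 4.9602
Step 3: K1 = 90 / 4.9602 = 18.1

18.1


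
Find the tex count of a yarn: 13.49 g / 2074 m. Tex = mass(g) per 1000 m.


Formula: Tex = (mass_g / length_m) * 1000
Substituting: Tex = (13.49 / 2074) * 1000
Intermediate: 13.49 / 2074 = 0.00650434 g/m
Tex = 0.00650434 * 1000 = 6.50 tex

6.50 tex


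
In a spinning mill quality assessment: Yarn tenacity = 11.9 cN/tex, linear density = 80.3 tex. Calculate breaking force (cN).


Formula: Breaking force = Tenacity * Linear density
F = 11.9 cN/tex * 80.3 tex
F = 955.57 cN

955.57 cN


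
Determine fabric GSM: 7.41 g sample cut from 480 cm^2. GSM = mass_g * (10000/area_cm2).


Formula: GSM = mass_g / area_m2
Step 1: Convert area: 480 cm^2 = 480 / 10000 = 0.048 m^2
Step 2: GSM = 7.41 g / 0.048 m^2 = 154.4 g/m^2

154.4 g/m^2


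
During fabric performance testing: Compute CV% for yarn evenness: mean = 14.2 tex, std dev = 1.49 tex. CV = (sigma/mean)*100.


Formula: CV% = (standard deviation / mean) * 100
Step 1: Ratio = 1.49 / 14.2 = 0.10493
Step 2: CV% = 0.10493 * 100 = 10.493% ≈ 10.5%

10.5%


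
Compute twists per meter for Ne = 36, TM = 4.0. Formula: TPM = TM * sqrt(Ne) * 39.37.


Formula: TPM = TM * sqrt(Ne) * 39.37
Step 1: sqrt(Ne) = sqrt(36) = 6
Step 2: TM * sqrt(Ne) = 4.0 * 6 = 24
Step 3: TPM = 24 * 39.37 = 945 twists/m

945 twists/m


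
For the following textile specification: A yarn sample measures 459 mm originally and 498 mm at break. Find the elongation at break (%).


Formula: Elongation (%) = ((L_break - L0) / L0) * 100
Step 1: Extension = 498 - 459 = 39 mm
Step 2: Elongation = (39 / 459) * 100
Step 3: Elongation = 0.084967 * 100 = 8.4967% ≈ 8.5%

8.5%


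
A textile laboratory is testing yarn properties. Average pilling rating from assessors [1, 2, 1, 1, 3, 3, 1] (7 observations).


Formula: Mean = sum / count
Sum = 1 + 2 + 1 + 1 + 3 + 3 + 1 = 12
Mean = 12 / 7 = 1.7

1.7
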